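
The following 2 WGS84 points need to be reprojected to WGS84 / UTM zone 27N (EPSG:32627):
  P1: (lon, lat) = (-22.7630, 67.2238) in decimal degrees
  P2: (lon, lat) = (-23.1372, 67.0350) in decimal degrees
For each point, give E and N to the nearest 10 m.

UTM zone 27N: λ₀ = -21°, k₀ = 0.9996.
P1 (67.2238°, -22.7630°) → (423844.568, 7457409.463) m.
P2 (67.0350°, -23.1372°) → (406961.877, 7436879.746) m.

P1: E 423840 m, N 7457410 m; P2: E 406960 m, N 7436880 m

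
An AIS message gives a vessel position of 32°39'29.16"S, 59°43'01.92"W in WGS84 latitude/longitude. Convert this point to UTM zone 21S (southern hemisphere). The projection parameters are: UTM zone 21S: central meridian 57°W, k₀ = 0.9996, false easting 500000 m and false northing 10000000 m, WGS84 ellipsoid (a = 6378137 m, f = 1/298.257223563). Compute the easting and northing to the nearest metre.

E 245156 m, N 6383353 m

Zone 21 central meridian λ₀ = 6×21 − 183 = -57°; Δλ = -2.7172°.
Transverse Mercator on WGS84 with k₀ = 0.9996 gives E = 245155.832 m, N = 6383352.707 m.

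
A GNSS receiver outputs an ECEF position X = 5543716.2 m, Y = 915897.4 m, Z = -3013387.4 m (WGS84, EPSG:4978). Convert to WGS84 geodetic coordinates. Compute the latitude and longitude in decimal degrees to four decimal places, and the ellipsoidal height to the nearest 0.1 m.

lat -28.3651°, lon 9.3813°, h 2563.1 m

λ = atan2(Y, X) = 9.38129960°; p = √(X²+Y²) = 5618866.2 m.
Bowring's method on WGS84 (a = 6378137 m, b = 6356752.314 m) gives φ = -28.36509997°, h = 2563.139 m.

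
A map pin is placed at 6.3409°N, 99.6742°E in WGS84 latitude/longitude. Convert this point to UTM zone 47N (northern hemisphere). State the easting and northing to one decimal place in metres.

Zone 47 central meridian λ₀ = 6×47 − 183 = 99°; Δλ = +0.6742°.
Transverse Mercator on WGS84 with k₀ = 0.9996 gives E = 574567.360 m, N = 700937.088 m.

E 574567.4 m, N 700937.1 m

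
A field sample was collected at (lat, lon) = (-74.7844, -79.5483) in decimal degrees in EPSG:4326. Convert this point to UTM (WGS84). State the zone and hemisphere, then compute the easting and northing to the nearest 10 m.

Longitude -79.5483° lies in the 6° band [-84°, -78°), giving zone 17; latitude is south of the equator, so 17S.
Zone 17 central meridian λ₀ = 6×17 − 183 = -81°; Δλ = +1.4517°.
Transverse Mercator on WGS84 with k₀ = 0.9996 gives E = 542524.752 m, N = 1699928.385 m.

Zone 17S: E 542520 m, N 1699930 m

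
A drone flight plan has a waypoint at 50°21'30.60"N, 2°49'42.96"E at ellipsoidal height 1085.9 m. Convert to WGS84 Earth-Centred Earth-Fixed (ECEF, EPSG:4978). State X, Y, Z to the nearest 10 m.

WGS84: a = 6378137 m, e² = 0.006694380; N(φ) = a/√(1−e²sin²φ) = 6390834.228 m.
X = (N+h)·cosφ·cosλ = 4072961.007 m; Y = (N+h)·cosφ·sinλ = 201239.016 m; Z = (N(1−e²)+h)·sinφ = 4889161.850 m.

X 4072960 m, Y 201240 m, Z 4889160 m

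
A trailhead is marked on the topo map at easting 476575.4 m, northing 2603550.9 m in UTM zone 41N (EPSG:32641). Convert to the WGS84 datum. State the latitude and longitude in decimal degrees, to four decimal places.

lat 23.5421°, lon 62.7705°

Zone 41N: λ₀ = 63°, k₀ = 0.9996, false easting 500000 m.
Meridian distance M = (N − FN)/k₀ = 2604592.7 m.
Inverse transverse Mercator on WGS84 gives φ = 23.54210017°, λ = 62.77049984°.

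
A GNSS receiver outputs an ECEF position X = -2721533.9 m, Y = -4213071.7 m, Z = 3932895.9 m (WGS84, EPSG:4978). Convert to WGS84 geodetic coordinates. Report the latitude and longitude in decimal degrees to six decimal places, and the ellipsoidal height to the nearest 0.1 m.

lat 38.287800°, lon -122.861401°, h 3757.1 m

λ = atan2(Y, X) = -122.86140055°; p = √(X²+Y²) = 5015647.5 m.
Bowring's method on WGS84 (a = 6378137 m, b = 6356752.314 m) gives φ = 38.28780023°, h = 3757.127 m.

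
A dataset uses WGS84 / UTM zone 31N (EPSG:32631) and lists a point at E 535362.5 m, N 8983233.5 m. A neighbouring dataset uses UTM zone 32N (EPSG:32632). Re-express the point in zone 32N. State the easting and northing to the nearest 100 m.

E 429500 m, N 8985000 m

UTM 31N → geographic: φ = 80.90520044°, λ = 5.00429889°.
UTM 32N (λ₀ = 9°) forward: E = 429543.169 m, N = 8985049.603 m.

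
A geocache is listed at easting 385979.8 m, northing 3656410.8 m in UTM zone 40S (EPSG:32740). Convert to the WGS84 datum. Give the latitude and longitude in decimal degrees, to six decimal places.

lat -57.221200°, lon 55.111701°

Zone 40S: λ₀ = 57°, k₀ = 0.9996, false easting 500000 m, false northing 10000000 m.
Meridian distance M = (N − FN)/k₀ = -6346127.7 m.
Inverse transverse Mercator on WGS84 gives φ = -57.22119963°, λ = 55.11170064°.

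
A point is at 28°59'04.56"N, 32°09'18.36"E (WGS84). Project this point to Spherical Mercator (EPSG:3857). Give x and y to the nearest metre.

x 3579489 m, y 3373686 m

Web Mercator is spherical with R = a = 6378137 m.
x = R·λ = 6378137 × 0.561212366 = 3579489.358 m.
y = R·ln tan(π/4 + φ/2) = 6378137 × 0.528945381 = 3373686.106 m.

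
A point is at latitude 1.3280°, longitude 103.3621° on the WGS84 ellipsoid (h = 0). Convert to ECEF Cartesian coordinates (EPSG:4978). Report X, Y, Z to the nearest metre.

X -1473622 m, Y 6203819 m, Z 146830 m

WGS84: a = 6378137 m, e² = 0.006694380; N(φ) = a/√(1−e²sin²φ) = 6378148.467 m.
X = (N+h)·cosφ·cosλ = -1473622.138 m; Y = (N+h)·cosφ·sinλ = 6203818.591 m; Z = (N(1−e²)+h)·sinφ = 146829.755 m.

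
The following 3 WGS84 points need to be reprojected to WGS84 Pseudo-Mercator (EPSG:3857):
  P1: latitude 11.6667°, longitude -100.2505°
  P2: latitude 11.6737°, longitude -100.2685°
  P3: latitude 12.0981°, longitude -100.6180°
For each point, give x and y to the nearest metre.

P1: x -11159835 m, y 1307800 m; P2: x -11161838 m, y 1308596 m; P3: x -11200745 m, y 1356875 m

Web Mercator: x = R·λ, y = R·ln tan(π/4+φ/2), R = 6378137 m.
P1 (11.6667°, -100.2505°) → (-11159834.612, 1307799.942) m.
P2 (11.6737°, -100.2685°) → (-11161838.363, 1308595.626) m.
P3 (12.0981°, -100.6180°) → (-11200744.525, 1356874.857) m.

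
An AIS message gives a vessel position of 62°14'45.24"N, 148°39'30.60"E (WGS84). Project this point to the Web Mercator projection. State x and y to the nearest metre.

x 16548589 m, y 8917687 m

Web Mercator is spherical with R = a = 6378137 m.
x = R·λ = 6378137 × 2.594580286 = 16548588.522 m.
y = R·ln tan(π/4 + φ/2) = 6378137 × 1.398164784 = 8917686.538 m.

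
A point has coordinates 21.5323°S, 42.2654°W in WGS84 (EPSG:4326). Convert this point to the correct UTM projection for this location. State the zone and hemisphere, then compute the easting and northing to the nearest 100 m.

Longitude -42.2654° lies in the 6° band [-48°, -42°), giving zone 23; latitude is south of the equator, so 23S.
Zone 23 central meridian λ₀ = 6×23 − 183 = -45°; Δλ = +2.7346°.
Transverse Mercator on WGS84 with k₀ = 0.9996 gives E = 783263.010 m, N = 7616457.101 m.

Zone 23S: E 783300 m, N 7616500 m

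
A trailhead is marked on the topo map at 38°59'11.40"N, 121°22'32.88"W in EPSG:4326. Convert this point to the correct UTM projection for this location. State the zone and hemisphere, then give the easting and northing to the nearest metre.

Longitude -121.3758° lies in the 6° band [-126°, -120°), giving zone 10; latitude is north of the equator, so 10N.
Zone 10 central meridian λ₀ = 6×10 − 183 = -123°; Δλ = +1.6242°.
Transverse Mercator on WGS84 with k₀ = 0.9996 gives E = 640673.018 m, N = 4316533.083 m.

Zone 10N: E 640673 m, N 4316533 m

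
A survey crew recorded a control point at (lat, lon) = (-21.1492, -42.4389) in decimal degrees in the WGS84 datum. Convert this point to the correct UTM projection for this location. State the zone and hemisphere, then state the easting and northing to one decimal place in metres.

Longitude -42.4389° lies in the 6° band [-48°, -42°), giving zone 23; latitude is south of the equator, so 23S.
Zone 23 central meridian λ₀ = 6×23 − 183 = -45°; Δλ = +2.5611°.
Transverse Mercator on WGS84 with k₀ = 0.9996 gives E = 765972.637 m, N = 7659194.112 m.

Zone 23S: E 765972.6 m, N 7659194.1 m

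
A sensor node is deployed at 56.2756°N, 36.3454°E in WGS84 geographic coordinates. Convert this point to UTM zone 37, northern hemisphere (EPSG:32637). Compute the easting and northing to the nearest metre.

Zone 37 central meridian λ₀ = 6×37 − 183 = 39°; Δλ = -2.6546°.
Transverse Mercator on WGS84 with k₀ = 0.9996 gives E = 335641.056 m, N = 6239921.493 m.

E 335641 m, N 6239921 m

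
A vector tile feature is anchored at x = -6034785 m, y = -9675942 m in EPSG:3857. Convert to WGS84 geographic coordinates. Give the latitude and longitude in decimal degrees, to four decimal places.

lat -65.2553°, lon -54.2114°

R = 6378137 m. λ = x/R = -54.21139602°.
φ = 2·arctan(exp(y/R)) − 90° = 2·arctan(0.21936) − 90° = -65.25529917°.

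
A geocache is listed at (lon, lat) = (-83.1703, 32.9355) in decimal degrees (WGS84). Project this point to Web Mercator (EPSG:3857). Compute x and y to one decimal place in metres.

Web Mercator is spherical with R = a = 6378137 m.
x = R·λ = 6378137 × -1.451595575 = -9258475.445 m.
y = R·ln tan(π/4 + φ/2) = 6378137 × 0.609385749 = 3886745.793 m.

x -9258475.4 m, y 3886745.8 m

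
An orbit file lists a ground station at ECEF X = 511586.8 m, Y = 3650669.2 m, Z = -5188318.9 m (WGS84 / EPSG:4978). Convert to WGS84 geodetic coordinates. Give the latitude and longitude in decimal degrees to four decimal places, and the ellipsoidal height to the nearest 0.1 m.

lat -54.7874°, lon 82.0228°, h 668.4 m

λ = atan2(Y, X) = 82.02279932°; p = √(X²+Y²) = 3686340.6 m.
Bowring's method on WGS84 (a = 6378137 m, b = 6356752.314 m) gives φ = -54.78740011°, h = 668.431 m.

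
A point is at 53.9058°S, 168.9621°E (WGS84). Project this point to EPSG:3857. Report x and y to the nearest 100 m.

Web Mercator is spherical with R = a = 6378137 m.
x = R·λ = 6378137 × 2.948944956 = 18808774.935 m.
y = R·ln tan(π/4 + φ/2) = 6378137 × -1.121383264 = -7152336.089 m.

x 18808800 m, y -7152300 m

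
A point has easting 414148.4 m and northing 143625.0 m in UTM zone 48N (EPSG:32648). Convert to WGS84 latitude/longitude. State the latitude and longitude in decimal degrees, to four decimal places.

Zone 48N: λ₀ = 105°, k₀ = 0.9996, false easting 500000 m.
Meridian distance M = (N − FN)/k₀ = 143682.5 m.
Inverse transverse Mercator on WGS84 gives φ = 1.29929958°, λ = 104.22829972°.

lat 1.2993°, lon 104.2283°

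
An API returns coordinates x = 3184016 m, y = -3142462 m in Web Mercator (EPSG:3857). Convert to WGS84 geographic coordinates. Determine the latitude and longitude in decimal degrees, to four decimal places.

R = 6378137 m. λ = x/R = 28.60250238°.
φ = 2·arctan(exp(y/R)) − 90° = 2·arctan(0.61098) − 90° = -27.15189601°.

lat -27.1519°, lon 28.6025°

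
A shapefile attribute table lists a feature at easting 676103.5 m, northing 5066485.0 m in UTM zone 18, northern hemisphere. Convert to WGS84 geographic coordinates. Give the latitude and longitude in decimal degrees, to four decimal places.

lat 45.7295°, lon -72.7367°

Zone 18N: λ₀ = -75°, k₀ = 0.9996, false easting 500000 m.
Meridian distance M = (N − FN)/k₀ = 5068512.4 m.
Inverse transverse Mercator on WGS84 gives φ = 45.72949969°, λ = -72.73669988°.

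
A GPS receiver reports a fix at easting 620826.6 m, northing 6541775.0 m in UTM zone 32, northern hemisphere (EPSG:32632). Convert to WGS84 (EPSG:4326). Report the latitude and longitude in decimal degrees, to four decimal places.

Zone 32N: λ₀ = 9°, k₀ = 0.9996, false easting 500000 m.
Meridian distance M = (N − FN)/k₀ = 6544392.8 m.
Inverse transverse Mercator on WGS84 gives φ = 58.99839965°, λ = 11.10320047°.

lat 58.9984°, lon 11.1032°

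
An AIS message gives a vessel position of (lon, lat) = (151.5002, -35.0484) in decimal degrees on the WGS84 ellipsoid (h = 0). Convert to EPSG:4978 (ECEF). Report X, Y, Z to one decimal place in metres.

X -4593889.1 m, Y 2494257.5 m, Z -3642264.1 m

WGS84: a = 6378137 m, e² = 0.006694380; N(φ) = a/√(1−e²sin²φ) = 6385189.183 m.
X = (N+h)·cosφ·cosλ = -4593889.068 m; Y = (N+h)·cosφ·sinλ = 2494257.490 m; Z = (N(1−e²)+h)·sinφ = -3642264.082 m.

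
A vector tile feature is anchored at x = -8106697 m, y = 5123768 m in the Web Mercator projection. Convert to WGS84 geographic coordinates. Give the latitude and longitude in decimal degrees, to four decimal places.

lat 41.7511°, lon -72.8237°

R = 6378137 m. λ = x/R = -72.82369819°.
φ = 2·arctan(exp(y/R)) − 90° = 2·arctan(2.23297) − 90° = 41.75109972°.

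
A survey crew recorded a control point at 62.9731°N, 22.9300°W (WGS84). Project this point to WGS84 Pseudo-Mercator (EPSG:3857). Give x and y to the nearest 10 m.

x -2552560 m, y 9093660 m

Web Mercator is spherical with R = a = 6378137 m.
x = R·λ = 6378137 × -0.400203997 = -2552555.924 m.
y = R·ln tan(π/4 + φ/2) = 6378137 × 1.425754574 = 9093658.003 m.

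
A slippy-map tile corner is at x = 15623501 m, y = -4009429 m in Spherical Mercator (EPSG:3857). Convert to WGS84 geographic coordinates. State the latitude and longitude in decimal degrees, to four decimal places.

lat -33.8556°, lon 140.3483°

R = 6378137 m. λ = x/R = 140.34829740°.
φ = 2·arctan(exp(y/R)) − 90° = 2·arctan(0.53333) − 90° = -33.85559944°.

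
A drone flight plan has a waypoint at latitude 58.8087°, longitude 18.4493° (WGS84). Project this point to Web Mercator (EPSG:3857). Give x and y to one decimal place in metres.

Web Mercator is spherical with R = a = 6378137 m.
x = R·λ = 6378137 × 0.322001030 = 2053766.681 m.
y = R·ln tan(π/4 + φ/2) = 6378137 × 1.276102096 = 8139153.993 m.

x 2053766.7 m, y 8139154.0 m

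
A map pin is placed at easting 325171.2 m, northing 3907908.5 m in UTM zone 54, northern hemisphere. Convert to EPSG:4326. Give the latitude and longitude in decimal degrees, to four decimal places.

Zone 54N: λ₀ = 141°, k₀ = 0.9996, false easting 500000 m.
Meridian distance M = (N − FN)/k₀ = 3909472.3 m.
Inverse transverse Mercator on WGS84 gives φ = 35.29910043°, λ = 139.07720021°.

lat 35.2991°, lon 139.0772°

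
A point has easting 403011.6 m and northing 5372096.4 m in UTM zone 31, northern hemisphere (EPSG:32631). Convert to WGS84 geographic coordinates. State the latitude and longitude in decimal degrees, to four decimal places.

lat 48.4945°, lon 1.6872°

Zone 31N: λ₀ = 3°, k₀ = 0.9996, false easting 500000 m.
Meridian distance M = (N − FN)/k₀ = 5374246.1 m.
Inverse transverse Mercator on WGS84 gives φ = 48.49449993°, λ = 1.68720046°.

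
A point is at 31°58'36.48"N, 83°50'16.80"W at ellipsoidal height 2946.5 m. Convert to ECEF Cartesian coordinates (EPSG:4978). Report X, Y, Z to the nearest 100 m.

WGS84: a = 6378137 m, e² = 0.006694380; N(φ) = a/√(1−e²sin²φ) = 6384132.737 m.
X = (N+h)·cosφ·cosλ = 581559.505 m; Y = (N+h)·cosφ·sinλ = -5386617.715 m; Z = (N(1−e²)+h)·sinφ = 3359809.891 m.

X 581600 m, Y -5386600 m, Z 3359800 m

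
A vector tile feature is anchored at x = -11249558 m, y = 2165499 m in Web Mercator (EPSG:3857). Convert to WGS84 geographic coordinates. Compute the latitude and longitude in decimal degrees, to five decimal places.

lat 19.08970°, lon -101.05650°

R = 6378137 m. λ = x/R = -101.05649891°.
φ = 2·arctan(exp(y/R)) − 90° = 2·arctan(1.40427) − 90° = 19.08969585°.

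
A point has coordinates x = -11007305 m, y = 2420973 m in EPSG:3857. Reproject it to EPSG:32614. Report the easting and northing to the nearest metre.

E 512420 m, N 2349135 m

Web Mercator inverse (R = 6378137 m) → φ = 21.24380010°, λ = -98.88030318°.
UTM 14N forward: E = 512419.642 m, N = 2349134.751 m.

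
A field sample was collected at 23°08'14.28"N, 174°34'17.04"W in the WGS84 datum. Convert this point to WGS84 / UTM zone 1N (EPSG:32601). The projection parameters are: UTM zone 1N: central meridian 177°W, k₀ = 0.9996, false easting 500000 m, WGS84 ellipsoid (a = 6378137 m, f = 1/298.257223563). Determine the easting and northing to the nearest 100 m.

Zone 1 central meridian λ₀ = 6×1 − 183 = -177°; Δλ = +2.4286°.
Transverse Mercator on WGS84 with k₀ = 0.9996 gives E = 748686.026 m, N = 2560790.794 m.

E 748700 m, N 2560800 m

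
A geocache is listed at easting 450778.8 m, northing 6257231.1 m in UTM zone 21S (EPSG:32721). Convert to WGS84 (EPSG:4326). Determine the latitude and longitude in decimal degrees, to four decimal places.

lat -33.8240°, lon -57.5319°

Zone 21S: λ₀ = -57°, k₀ = 0.9996, false easting 500000 m, false northing 10000000 m.
Meridian distance M = (N − FN)/k₀ = -3744266.6 m.
Inverse transverse Mercator on WGS84 gives φ = -33.82399996°, λ = -57.53190049°.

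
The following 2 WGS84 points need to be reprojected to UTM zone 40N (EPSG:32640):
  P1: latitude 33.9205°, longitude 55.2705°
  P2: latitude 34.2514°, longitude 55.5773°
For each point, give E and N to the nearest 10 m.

UTM zone 40N: λ₀ = 57°, k₀ = 0.9996.
P1 (33.9205°, 55.2705°) → (340126.556, 3754687.993) m.
P2 (34.2514°, 55.5773°) → (369000.077, 3790946.783) m.

P1: E 340130 m, N 3754690 m; P2: E 369000 m, N 3790950 m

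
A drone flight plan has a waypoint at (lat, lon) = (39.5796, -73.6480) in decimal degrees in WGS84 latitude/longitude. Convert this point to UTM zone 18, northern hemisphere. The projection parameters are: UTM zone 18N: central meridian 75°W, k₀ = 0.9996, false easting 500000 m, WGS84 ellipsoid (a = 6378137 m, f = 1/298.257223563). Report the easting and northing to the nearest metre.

E 616113 m, N 4381972 m

Zone 18 central meridian λ₀ = 6×18 − 183 = -75°; Δλ = +1.3520°.
Transverse Mercator on WGS84 with k₀ = 0.9996 gives E = 616112.971 m, N = 4381971.579 m.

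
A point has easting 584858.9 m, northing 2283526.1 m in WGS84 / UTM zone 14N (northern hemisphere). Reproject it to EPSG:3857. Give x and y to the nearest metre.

Unproject from UTM 14N (λ₀ = -99°) → φ = 20.64909993°, λ = -98.18539959°.
Web Mercator (R = 6378137 m): x = -10929948.686 m, y = 2350086.348 m.

x -10929949 m, y 2350086 m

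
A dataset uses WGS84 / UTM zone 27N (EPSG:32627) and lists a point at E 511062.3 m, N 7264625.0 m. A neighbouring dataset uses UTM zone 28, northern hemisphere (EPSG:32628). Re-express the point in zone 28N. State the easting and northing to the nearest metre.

UTM 27N → geographic: φ = 65.50380004°, λ = -20.76090089°.
UTM 28N (λ₀ = -15°) forward: E = 233757.245 m, N = 7276797.934 m.

E 233757 m, N 7276798 m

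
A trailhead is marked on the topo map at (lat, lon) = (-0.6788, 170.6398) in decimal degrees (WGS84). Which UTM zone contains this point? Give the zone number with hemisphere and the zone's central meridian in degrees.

Zone 59S, central meridian 171°

UTM zone = ⌊(λ + 180)/6⌋ + 1; 170.6398° ∈ [168°, 174°) → zone 59.
Hemisphere: S (φ < 0).
Central meridian λ₀ = 6×59 − 183 = 171°.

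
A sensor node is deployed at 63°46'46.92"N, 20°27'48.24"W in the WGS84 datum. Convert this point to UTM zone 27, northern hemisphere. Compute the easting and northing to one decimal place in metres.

E 526452.5 m, N 7072577.0 m

Zone 27 central meridian λ₀ = 6×27 − 183 = -21°; Δλ = +0.5366°.
Transverse Mercator on WGS84 with k₀ = 0.9996 gives E = 526452.477 m, N = 7072577.028 m.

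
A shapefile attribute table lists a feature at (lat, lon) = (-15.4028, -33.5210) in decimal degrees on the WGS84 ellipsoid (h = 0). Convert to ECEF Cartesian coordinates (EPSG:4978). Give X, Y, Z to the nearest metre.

X 5127572 m, Y -3396569 m, Z -1683111 m

WGS84: a = 6378137 m, e² = 0.006694380; N(φ) = a/√(1−e²sin²φ) = 6379643.589 m.
X = (N+h)·cosφ·cosλ = 5127572.075 m; Y = (N+h)·cosφ·sinλ = -3396569.260 m; Z = (N(1−e²)+h)·sinφ = -1683110.636 m.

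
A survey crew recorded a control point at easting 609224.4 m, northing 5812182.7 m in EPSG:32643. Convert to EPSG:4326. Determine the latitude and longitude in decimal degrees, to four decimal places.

lat 52.4489°, lon 76.6072°

Zone 43N: λ₀ = 75°, k₀ = 0.9996, false easting 500000 m.
Meridian distance M = (N − FN)/k₀ = 5814508.5 m.
Inverse transverse Mercator on WGS84 gives φ = 52.44889980°, λ = 76.60719930°.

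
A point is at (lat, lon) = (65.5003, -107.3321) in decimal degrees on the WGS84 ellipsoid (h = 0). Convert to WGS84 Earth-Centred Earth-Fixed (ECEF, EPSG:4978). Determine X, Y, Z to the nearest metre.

X -790146 m, Y -2531871 m, Z 5781063 m

WGS84: a = 6378137 m, e² = 0.006694380; N(φ) = a/√(1−e²sin²φ) = 6395888.384 m.
X = (N+h)·cosφ·cosλ = -790146.348 m; Y = (N+h)·cosφ·sinλ = -2531870.951 m; Z = (N(1−e²)+h)·sinφ = 5781063.154 m.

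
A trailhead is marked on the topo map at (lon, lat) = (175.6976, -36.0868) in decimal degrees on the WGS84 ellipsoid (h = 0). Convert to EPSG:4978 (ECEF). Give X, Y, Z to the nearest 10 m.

WGS84: a = 6378137 m, e² = 0.006694380; N(φ) = a/√(1−e²sin²φ) = 6385556.542 m.
X = (N+h)·cosφ·cosλ = -5145789.879 m; Y = (N+h)·cosφ·sinλ = 387130.650 m; Z = (N(1−e²)+h)·sinφ = -3735979.279 m.

X -5145790 m, Y 387130 m, Z -3735980 m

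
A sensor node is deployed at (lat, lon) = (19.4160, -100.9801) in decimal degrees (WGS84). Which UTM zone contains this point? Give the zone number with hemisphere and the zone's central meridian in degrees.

Zone 14N, central meridian -99°

UTM zone = ⌊(λ + 180)/6⌋ + 1; -100.9801° ∈ [-102°, -96°) → zone 14.
Hemisphere: N (φ ≥ 0).
Central meridian λ₀ = 6×14 − 183 = -99°.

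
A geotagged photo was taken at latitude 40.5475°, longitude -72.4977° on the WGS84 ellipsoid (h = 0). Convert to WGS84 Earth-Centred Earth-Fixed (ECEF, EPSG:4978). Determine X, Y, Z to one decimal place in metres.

X 1459633.7 m, Y -4628718.7 m, Z 4124369.3 m

WGS84: a = 6378137 m, e² = 0.006694380; N(φ) = a/√(1−e²sin²φ) = 6387178.243 m.
X = (N+h)·cosφ·cosλ = 1459633.692 m; Y = (N+h)·cosφ·sinλ = -4628718.728 m; Z = (N(1−e²)+h)·sinφ = 4124369.324 m.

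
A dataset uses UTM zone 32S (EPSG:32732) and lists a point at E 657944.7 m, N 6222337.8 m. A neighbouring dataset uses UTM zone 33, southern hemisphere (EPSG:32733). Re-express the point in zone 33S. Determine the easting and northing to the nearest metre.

E 104543 m, N 6215353 m

UTM 32S → geographic: φ = -34.12790029°, λ = 10.71280003°.
UTM 33S (λ₀ = 15°) forward: E = 104543.063 m, N = 6215352.545 m.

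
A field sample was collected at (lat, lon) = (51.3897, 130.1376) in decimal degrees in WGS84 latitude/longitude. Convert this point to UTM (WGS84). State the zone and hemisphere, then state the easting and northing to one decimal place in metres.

Zone 52N: E 579153.2 m, N 5693776.5 m

Longitude 130.1376° lies in the 6° band [126°, 132°), giving zone 52; latitude is north of the equator, so 52N.
Zone 52 central meridian λ₀ = 6×52 − 183 = 129°; Δλ = +1.1376°.
Transverse Mercator on WGS84 with k₀ = 0.9996 gives E = 579153.249 m, N = 5693776.510 m.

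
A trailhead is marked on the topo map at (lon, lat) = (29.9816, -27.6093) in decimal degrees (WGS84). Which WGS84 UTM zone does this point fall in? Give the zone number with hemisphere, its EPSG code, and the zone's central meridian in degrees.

UTM zone = ⌊(λ + 180)/6⌋ + 1; 29.9816° ∈ [24°, 30°) → zone 35.
Hemisphere: S (φ < 0).
Central meridian λ₀ = 6×35 − 183 = 27°.
EPSG code: 32735.

Zone 35S (EPSG:32735), central meridian 27°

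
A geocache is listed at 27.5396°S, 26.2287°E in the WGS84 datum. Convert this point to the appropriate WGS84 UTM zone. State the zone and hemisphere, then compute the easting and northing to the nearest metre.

Zone 35S: E 423843 m, N 6953560 m

Longitude 26.2287° lies in the 6° band [24°, 30°), giving zone 35; latitude is south of the equator, so 35S.
Zone 35 central meridian λ₀ = 6×35 − 183 = 27°; Δλ = -0.7713°.
Transverse Mercator on WGS84 with k₀ = 0.9996 gives E = 423842.641 m, N = 6953559.776 m.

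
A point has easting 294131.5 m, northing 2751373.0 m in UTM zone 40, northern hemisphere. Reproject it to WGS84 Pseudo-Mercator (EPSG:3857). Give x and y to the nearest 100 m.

x 6118400 m, y 2859000 m

Unproject from UTM 40N (λ₀ = 57°) → φ = 24.86349989°, λ = 54.96239954°.
Web Mercator (R = 6378137 m): x = 6118386.330 m, y = 2858987.951 m.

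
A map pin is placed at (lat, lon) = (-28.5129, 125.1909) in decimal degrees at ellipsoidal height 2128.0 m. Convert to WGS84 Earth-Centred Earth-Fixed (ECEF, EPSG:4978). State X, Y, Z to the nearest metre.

X -3233449 m, Y 4585252 m, Z -3027589 m

WGS84: a = 6378137 m, e² = 0.006694380; N(φ) = a/√(1−e²sin²φ) = 6383007.318 m.
X = (N+h)·cosφ·cosλ = -3233449.102 m; Y = (N+h)·cosφ·sinλ = 4585252.214 m; Z = (N(1−e²)+h)·sinφ = -3027588.980 m.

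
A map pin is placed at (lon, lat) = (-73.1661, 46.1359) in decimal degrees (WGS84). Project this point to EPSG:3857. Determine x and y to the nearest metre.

x -8144813 m, y 5802154 m

Web Mercator is spherical with R = a = 6378137 m.
x = R·λ = 6378137 × -1.276989346 = -8144812.995 m.
y = R·ln tan(π/4 + φ/2) = 6378137 × 0.909694179 = 5802154.100 m.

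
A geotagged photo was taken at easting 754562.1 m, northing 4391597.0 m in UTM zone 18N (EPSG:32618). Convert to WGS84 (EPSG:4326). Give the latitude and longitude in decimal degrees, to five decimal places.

Zone 18N: λ₀ = -75°, k₀ = 0.9996, false easting 500000 m.
Meridian distance M = (N − FN)/k₀ = 4393354.3 m.
Inverse transverse Mercator on WGS84 gives φ = 39.63630025°, λ = -72.03369985°.

lat 39.63630°, lon -72.03370°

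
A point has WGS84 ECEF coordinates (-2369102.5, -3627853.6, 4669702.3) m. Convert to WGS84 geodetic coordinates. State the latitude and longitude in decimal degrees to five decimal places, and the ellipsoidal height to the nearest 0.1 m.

lat 47.33430°, lon -123.14580°, h 3631.3 m

λ = atan2(Y, X) = -123.14579994°; p = √(X²+Y²) = 4332893.8 m.
Bowring's method on WGS84 (a = 6378137 m, b = 6356752.314 m) gives φ = 47.33430000°, h = 3631.261 m.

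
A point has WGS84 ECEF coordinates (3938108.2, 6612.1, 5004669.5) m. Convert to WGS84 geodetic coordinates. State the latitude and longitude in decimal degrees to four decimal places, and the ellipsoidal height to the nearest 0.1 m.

lat 51.9880°, lon 0.0962°, h 3412.0 m

λ = atan2(Y, X) = 0.09619976°; p = √(X²+Y²) = 3938113.8 m.
Bowring's method on WGS84 (a = 6378137 m, b = 6356752.314 m) gives φ = 51.98800017°, h = 3412.045 m.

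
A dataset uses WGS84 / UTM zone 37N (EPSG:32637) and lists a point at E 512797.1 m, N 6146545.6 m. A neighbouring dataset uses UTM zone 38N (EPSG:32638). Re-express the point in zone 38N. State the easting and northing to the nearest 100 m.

E 133700 m, N 6161800 m

UTM 37N → geographic: φ = 55.46489969°, λ = 39.20240014°.
UTM 38N (λ₀ = 45°) forward: E = 133660.399 m, N = 6161816.754 m.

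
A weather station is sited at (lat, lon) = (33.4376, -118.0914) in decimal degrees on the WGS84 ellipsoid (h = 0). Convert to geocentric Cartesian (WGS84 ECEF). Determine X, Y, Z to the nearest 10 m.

WGS84: a = 6378137 m, e² = 0.006694380; N(φ) = a/√(1−e²sin²φ) = 6384629.097 m.
X = (N+h)·cosφ·cosλ = -2508792.310 m; Y = (N+h)·cosφ·sinλ = -4700248.322 m; Z = (N(1−e²)+h)·sinφ = 3494560.918 m.

X -2508790 m, Y -4700250 m, Z 3494560 m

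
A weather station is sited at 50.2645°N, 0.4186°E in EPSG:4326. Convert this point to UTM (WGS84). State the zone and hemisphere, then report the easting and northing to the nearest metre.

Longitude 0.4186° lies in the 6° band [0°, 6°), giving zone 31; latitude is north of the equator, so 31N.
Zone 31 central meridian λ₀ = 6×31 − 183 = 3°; Δλ = -2.5814°.
Transverse Mercator on WGS84 with k₀ = 0.9996 gives E = 316026.900 m, N = 5571227.704 m.

Zone 31N: E 316027 m, N 5571228 m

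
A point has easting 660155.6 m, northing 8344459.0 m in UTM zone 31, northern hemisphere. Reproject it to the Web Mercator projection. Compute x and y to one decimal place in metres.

x 956746.7 m, y 12983668.4 m

Unproject from UTM 31N (λ₀ = 3°) → φ = 75.11909990°, λ = 8.59460168°.
Web Mercator (R = 6378137 m): x = 956746.682 m, y = 12983668.400 m.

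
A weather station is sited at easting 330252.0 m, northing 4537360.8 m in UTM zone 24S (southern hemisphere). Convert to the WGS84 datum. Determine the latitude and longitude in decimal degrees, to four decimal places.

lat -49.2929°, lon -41.3346°

Zone 24S: λ₀ = -39°, k₀ = 0.9996, false easting 500000 m, false northing 10000000 m.
Meridian distance M = (N − FN)/k₀ = -5464825.1 m.
Inverse transverse Mercator on WGS84 gives φ = -49.29290021°, λ = -41.33459949°.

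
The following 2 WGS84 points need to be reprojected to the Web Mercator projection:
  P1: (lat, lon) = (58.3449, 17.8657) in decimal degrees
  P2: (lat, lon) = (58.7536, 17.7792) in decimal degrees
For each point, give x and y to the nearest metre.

P1: x 1988801 m, y 8040122 m; P2: x 1979171 m, y 8127320 m

Web Mercator: x = R·λ, y = R·ln tan(π/4+φ/2), R = 6378137 m.
P1 (58.3449°, 17.8657°) → (1988800.627, 8040121.941) m.
P2 (58.7536°, 17.7792°) → (1979171.491, 8127319.908) m.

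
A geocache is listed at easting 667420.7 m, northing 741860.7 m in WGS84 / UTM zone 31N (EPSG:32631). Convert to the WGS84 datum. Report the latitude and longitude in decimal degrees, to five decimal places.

lat 6.70920°, lon 4.51470°

Zone 31N: λ₀ = 3°, k₀ = 0.9996, false easting 500000 m.
Meridian distance M = (N − FN)/k₀ = 742157.6 m.
Inverse transverse Mercator on WGS84 gives φ = 6.70919981°, λ = 4.51470002°.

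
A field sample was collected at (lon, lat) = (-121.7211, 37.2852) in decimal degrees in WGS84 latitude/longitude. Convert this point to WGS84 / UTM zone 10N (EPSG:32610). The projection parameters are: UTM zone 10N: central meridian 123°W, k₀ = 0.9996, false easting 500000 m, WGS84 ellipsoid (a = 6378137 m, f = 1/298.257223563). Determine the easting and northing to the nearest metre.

E 613368 m, N 4127278 m

Zone 10 central meridian λ₀ = 6×10 − 183 = -123°; Δλ = +1.2789°.
Transverse Mercator on WGS84 with k₀ = 0.9996 gives E = 613367.610 m, N = 4127277.830 m.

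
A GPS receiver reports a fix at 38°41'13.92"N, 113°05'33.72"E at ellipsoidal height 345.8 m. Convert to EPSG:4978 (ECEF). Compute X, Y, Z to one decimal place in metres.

X -1955364.0 m, Y 4585905.6 m, Z 3965487.5 m

WGS84: a = 6378137 m, e² = 0.006694380; N(φ) = a/√(1−e²sin²φ) = 6386494.610 m.
X = (N+h)·cosφ·cosλ = -1955363.954 m; Y = (N+h)·cosφ·sinλ = 4585905.605 m; Z = (N(1−e²)+h)·sinφ = 3965487.486 m.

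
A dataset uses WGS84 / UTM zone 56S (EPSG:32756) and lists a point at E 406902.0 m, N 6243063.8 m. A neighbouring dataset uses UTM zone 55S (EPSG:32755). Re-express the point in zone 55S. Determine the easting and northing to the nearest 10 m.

UTM 56S → geographic: φ = -33.94880016°, λ = 151.99250049°.
UTM 55S (λ₀ = 147°) forward: E = 961544.223 m, N = 6232274.257 m.

E 961540 m, N 6232270 m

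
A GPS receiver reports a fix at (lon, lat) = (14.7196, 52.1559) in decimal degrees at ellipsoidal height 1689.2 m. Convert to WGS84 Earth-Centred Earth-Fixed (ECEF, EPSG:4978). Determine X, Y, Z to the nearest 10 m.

WGS84: a = 6378137 m, e² = 0.006694380; N(φ) = a/√(1−e²sin²φ) = 6391491.947 m.
X = (N+h)·cosφ·cosλ = 3793586.012 m; Y = (N+h)·cosφ·sinλ = 996615.827 m; Z = (N(1−e²)+h)·sinφ = 5014798.431 m.

X 3793590 m, Y 996620 m, Z 5014800 m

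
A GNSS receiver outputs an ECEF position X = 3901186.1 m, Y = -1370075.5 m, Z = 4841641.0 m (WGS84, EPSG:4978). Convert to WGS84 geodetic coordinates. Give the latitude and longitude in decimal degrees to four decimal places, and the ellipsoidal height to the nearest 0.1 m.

λ = atan2(Y, X) = -19.35099958°; p = √(X²+Y²) = 4134774.5 m.
Bowring's method on WGS84 (a = 6378137 m, b = 6356752.314 m) gives φ = 49.69250005°, h = 1189.112 m.

lat 49.6925°, lon -19.3510°, h 1189.1 m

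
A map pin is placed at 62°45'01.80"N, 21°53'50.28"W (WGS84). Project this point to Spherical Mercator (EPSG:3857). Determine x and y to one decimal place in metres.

Web Mercator is spherical with R = a = 6378137 m.
x = R·λ = 6378137 × -0.382179982 = -2437596.286 m.
y = R·ln tan(π/4 + φ/2) = 6378137 × 1.417237149 = 9039332.700 m.

x -2437596.3 m, y 9039332.7 m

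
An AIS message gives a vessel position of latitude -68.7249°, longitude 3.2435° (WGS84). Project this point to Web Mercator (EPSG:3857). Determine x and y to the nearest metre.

Web Mercator is spherical with R = a = 6378137 m.
x = R·λ = 6378137 × 0.056609754 = 361064.768 m.
y = R·ln tan(π/4 + φ/2) = 6378137 × -1.672253541 = -10665862.181 m.

x 361065 m, y -10665862 m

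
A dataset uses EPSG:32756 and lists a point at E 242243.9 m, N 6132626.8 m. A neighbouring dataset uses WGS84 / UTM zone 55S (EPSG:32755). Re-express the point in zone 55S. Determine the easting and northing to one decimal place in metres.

E 790400.1 m, N 6131647.6 m

UTM 56S → geographic: φ = -34.91610045°, λ = 150.17860041°.
UTM 55S (λ₀ = 147°) forward: E = 790400.060 m, N = 6131647.568 m.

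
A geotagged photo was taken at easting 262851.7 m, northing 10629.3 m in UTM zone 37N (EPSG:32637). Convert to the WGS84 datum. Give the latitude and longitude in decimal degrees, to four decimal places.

Zone 37N: λ₀ = 39°, k₀ = 0.9996, false easting 500000 m.
Meridian distance M = (N − FN)/k₀ = 10633.6 m.
Inverse transverse Mercator on WGS84 gives φ = 0.09609967°, λ = 36.86929970°.

lat 0.0961°, lon 36.8693°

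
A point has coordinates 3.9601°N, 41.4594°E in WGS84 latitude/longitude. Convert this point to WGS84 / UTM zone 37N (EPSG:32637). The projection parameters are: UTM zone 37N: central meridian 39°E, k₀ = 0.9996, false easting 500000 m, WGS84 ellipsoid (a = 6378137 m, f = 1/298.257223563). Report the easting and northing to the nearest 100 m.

E 773100 m, N 438100 m

Zone 37 central meridian λ₀ = 6×37 − 183 = 39°; Δλ = +2.4594°.
Transverse Mercator on WGS84 with k₀ = 0.9996 gives E = 773104.225 m, N = 438122.019 m.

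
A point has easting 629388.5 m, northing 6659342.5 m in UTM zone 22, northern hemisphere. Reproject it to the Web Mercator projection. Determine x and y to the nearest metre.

Unproject from UTM 22N (λ₀ = -51°) → φ = 60.05080034°, λ = -48.67639978°.
Web Mercator (R = 6378137 m): x = -5418632.037 m, y = 8411056.720 m.

x -5418632 m, y 8411057 m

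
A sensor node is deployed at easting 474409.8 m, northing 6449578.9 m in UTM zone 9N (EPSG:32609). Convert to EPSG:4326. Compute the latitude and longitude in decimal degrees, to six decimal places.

lat 58.186700°, lon -129.435200°

Zone 9N: λ₀ = -129°, k₀ = 0.9996, false easting 500000 m.
Meridian distance M = (N − FN)/k₀ = 6452159.8 m.
Inverse transverse Mercator on WGS84 gives φ = 58.18669962°, λ = -129.43520020°.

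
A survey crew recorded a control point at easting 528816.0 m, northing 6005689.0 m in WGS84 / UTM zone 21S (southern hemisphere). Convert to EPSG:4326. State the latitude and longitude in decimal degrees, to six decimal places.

Zone 21S: λ₀ = -57°, k₀ = 0.9996, false easting 500000 m, false northing 10000000 m.
Meridian distance M = (N − FN)/k₀ = -3995909.4 m.
Inverse transverse Mercator on WGS84 gives φ = -36.09299989°, λ = -56.67989986°.

lat -36.093000°, lon -56.679900°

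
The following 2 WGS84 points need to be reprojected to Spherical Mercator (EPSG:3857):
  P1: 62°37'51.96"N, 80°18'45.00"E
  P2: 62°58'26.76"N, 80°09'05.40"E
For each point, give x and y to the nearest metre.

Web Mercator: x = R·λ, y = R·ln tan(π/4+φ/2), R = 6378137 m.
P1 (62.6311°, 80.3125°) → (8940346.604, 9010361.923) m.
P2 (62.9741°, 80.1515°) → (8922424.166, 9093902.984) m.

P1: x 8940347 m, y 9010362 m; P2: x 8922424 m, y 9093903 m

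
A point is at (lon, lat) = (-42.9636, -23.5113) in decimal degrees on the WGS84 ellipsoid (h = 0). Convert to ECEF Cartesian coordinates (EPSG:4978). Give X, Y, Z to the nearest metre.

WGS84: a = 6378137 m, e² = 0.006694380; N(φ) = a/√(1−e²sin²φ) = 6381537.280 m.
X = (N+h)·cosφ·cosλ = 4282234.358 m; Y = (N+h)·cosφ·sinλ = -3988164.943 m; Z = (N(1−e²)+h)·sinφ = -2528743.733 m.

X 4282234 m, Y -3988165 m, Z -2528744 m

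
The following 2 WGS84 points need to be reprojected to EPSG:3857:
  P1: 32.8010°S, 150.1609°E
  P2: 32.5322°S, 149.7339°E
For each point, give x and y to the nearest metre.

Web Mercator: x = R·λ, y = R·ln tan(π/4+φ/2), R = 6378137 m.
P1 (-32.8010°, 150.1609°) → (16715834.925, -3868919.733) m.
P2 (-32.5322°, 149.7339°) → (16668301.502, -3833374.686) m.

P1: x 16715835 m, y -3868920 m; P2: x 16668302 m, y -3833375 m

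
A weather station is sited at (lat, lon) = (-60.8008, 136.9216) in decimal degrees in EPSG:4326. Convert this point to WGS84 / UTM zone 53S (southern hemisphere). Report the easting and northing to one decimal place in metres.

E 604571.3 m, N 3257869.2 m

Zone 53 central meridian λ₀ = 6×53 − 183 = 135°; Δλ = +1.9216°.
Transverse Mercator on WGS84 with k₀ = 0.9996 gives E = 604571.273 m, N = 3257869.167 m.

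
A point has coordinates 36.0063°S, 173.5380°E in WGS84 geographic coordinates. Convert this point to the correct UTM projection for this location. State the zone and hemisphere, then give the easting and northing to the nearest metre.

Zone 59S: E 728749 m, N 6012373 m

Longitude 173.5380° lies in the 6° band [168°, 174°), giving zone 59; latitude is south of the equator, so 59S.
Zone 59 central meridian λ₀ = 6×59 − 183 = 171°; Δλ = +2.5380°.
Transverse Mercator on WGS84 with k₀ = 0.9996 gives E = 728749.012 m, N = 6012373.252 m.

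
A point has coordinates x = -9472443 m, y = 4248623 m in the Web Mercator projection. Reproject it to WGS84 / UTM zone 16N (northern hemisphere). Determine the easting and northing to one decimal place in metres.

E 672756.0 m, N 3943610.3 m

Web Mercator inverse (R = 6378137 m) → φ = 35.62119649°, λ = -85.09240325°.
UTM 16N forward: E = 672755.955 m, N = 3943610.263 m.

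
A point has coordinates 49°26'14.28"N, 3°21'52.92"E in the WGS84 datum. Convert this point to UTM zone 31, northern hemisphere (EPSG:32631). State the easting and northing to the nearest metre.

E 526441 m, N 5476134 m

Zone 31 central meridian λ₀ = 6×31 − 183 = 3°; Δλ = +0.3647°.
Transverse Mercator on WGS84 with k₀ = 0.9996 gives E = 526440.741 m, N = 5476134.126 m.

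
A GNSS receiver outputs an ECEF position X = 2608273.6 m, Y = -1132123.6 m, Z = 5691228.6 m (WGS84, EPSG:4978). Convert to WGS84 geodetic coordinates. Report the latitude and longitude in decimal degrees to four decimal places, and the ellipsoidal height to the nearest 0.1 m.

λ = atan2(Y, X) = -23.46329936°; p = √(X²+Y²) = 2843377.4 m.
Bowring's method on WGS84 (a = 6378137 m, b = 6356752.314 m) gives φ = 63.60650035°, h = 980.269 m.

lat 63.6065°, lon -23.4633°, h 980.3 m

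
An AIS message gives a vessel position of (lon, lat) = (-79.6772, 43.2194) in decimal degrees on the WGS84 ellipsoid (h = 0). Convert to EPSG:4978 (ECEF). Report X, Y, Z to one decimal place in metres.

X 834199.8 m, Y -4579944.5 m, Z 4345296.1 m

WGS84: a = 6378137 m, e² = 0.006694380; N(φ) = a/√(1−e²sin²φ) = 6388172.014 m.
X = (N+h)·cosφ·cosλ = 834199.831 m; Y = (N+h)·cosφ·sinλ = -4579944.531 m; Z = (N(1−e²)+h)·sinφ = 4345296.061 m.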